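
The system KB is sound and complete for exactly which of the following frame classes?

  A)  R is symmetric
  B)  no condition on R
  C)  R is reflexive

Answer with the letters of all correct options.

(A) KB is sound and complete for exactly this class.
(B) this class determines K, not KB.
(C) this class determines T (= KT), not KB.

A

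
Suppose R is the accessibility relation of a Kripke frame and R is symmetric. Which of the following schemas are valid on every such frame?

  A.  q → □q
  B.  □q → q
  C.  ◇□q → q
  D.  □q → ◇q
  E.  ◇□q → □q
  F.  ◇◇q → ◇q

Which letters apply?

(A) q → □q is equivalent to ◇p→p; it holds exactly when R ⊆ identity. Such an R need not be a subset of the identity — not valid.
(B) axiom T: valid iff R is reflexive. Such an R need not be reflexive — not valid.
(C) ◇□q → q is the dual of axiom B; it is valid on a frame exactly when R is symmetric. Every such R is symmetric, so valid.
(D) axiom D: valid iff R is serial. Such an R need not be serial — not valid.
(E) ◇□q → □q is the dual of axiom 5, which corresponds to the euclidean property. Such an R need not be euclidean — not valid.
(F) the dual of axiom 4: valid iff R is transitive. Such an R need not be transitive — not valid.

C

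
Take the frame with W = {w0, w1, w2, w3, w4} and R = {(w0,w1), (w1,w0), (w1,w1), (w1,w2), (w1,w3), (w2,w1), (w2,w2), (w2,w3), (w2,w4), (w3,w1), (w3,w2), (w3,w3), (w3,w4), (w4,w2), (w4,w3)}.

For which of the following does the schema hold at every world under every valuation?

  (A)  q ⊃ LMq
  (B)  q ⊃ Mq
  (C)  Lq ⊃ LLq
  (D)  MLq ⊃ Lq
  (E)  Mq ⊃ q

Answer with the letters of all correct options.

R is not reflexive: not w0 R w0.
R is symmetric: every R-edge is matched by its reverse.
R is not transitive: w0 R w1 and w1 R w0 but not w0 R w0.
R is not euclidean: w1 R w0 and w1 R w2 but not w0 R w2.
R is not a subset of the identity: w0 R w1 with w0 ≠ w1.
(A) q ⊃ LMq (axiom B) characterises the symmetric frames. R is symmetric — valid.
(B) q ⊃ Mq is the dual of axiom T; it is valid on a frame exactly when R is reflexive. R is not reflexive, so not valid.
(C) Lq ⊃ LLq is axiom 4, which corresponds to transitivity. R is not transitive — not valid.
(D) MLq ⊃ Lq (the dual of axiom 5) characterises the euclidean frames. R is not euclidean — not valid.
(E) Mq ⊃ q is the converse of T; it holds exactly when R ⊆ identity. Here R ⊄ identity — not valid.

A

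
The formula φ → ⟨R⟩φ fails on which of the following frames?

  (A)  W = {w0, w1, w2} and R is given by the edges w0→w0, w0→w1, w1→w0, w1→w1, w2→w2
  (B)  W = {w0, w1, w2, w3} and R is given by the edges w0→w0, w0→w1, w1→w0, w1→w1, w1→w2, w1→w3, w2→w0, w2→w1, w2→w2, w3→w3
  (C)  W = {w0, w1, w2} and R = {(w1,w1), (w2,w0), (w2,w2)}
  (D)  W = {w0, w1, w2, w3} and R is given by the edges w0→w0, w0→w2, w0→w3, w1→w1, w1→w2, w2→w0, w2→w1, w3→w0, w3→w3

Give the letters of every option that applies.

C, D

The schema φ → ⟨R⟩φ is the dual of axiom T; it is valid on a frame iff R is reflexive.
(A) R is reflexive (each world relates to itself), so the schema is valid here.
(B) R is reflexive (each world relates to itself), so the schema is valid here.
(C) R is not reflexive (not w0 R w0), so the schema fails here.
(D) R is not reflexive (not w2 R w2), so the schema fails here.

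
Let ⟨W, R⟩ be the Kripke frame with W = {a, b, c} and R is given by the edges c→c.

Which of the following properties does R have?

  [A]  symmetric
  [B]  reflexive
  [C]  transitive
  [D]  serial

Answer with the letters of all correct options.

(A) symmetric: every R-edge is matched by its reverse.
(B) not reflexive: not a R a.
(C) transitive: R is closed under composition.
(D) not serial: a has no R-successor.

A, C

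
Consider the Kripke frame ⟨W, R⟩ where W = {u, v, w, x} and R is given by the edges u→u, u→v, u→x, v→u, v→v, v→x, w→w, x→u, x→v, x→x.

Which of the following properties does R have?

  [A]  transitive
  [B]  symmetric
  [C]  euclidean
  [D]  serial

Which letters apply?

(A) transitive: R is closed under composition.
(B) symmetric: every R-edge is matched by its reverse.
(C) euclidean: any two R-successors of the same world are R-related.
(D) serial: every world has an R-successor.

A, B, C, D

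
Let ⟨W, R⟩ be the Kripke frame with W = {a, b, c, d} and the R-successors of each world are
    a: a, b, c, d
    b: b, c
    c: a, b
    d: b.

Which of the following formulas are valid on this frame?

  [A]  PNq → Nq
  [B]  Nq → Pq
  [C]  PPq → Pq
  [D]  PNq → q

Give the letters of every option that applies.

R is not symmetric: a R b but not b R a.
R is not transitive: b R c and c R a but not b R a.
R is not euclidean: a R b and a R a but not b R a.
R is serial: every world has an R-successor.
(A) PNq → Nq is the dual of axiom 5, which corresponds to the euclidean property. R is not euclidean — not valid.
(B) axiom D: valid iff R is serial. R is serial — valid.
(C) PPq → Pq is the dual of axiom 4, which corresponds to transitivity. R is not transitive — not valid.
(D) PNq → q is the dual of axiom B; it is valid on a frame exactly when R is symmetric. R is not symmetric, so not valid.

B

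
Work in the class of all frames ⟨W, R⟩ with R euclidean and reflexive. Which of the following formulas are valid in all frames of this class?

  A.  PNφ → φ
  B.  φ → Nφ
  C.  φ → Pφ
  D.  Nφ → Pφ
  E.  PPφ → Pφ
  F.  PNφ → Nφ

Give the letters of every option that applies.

A reflexive euclidean relation is also symmetric (from wRw and wRv the euclidean condition gives vRw) and hence transitive; it is an equivalence relation.
(A) PNφ → φ (the dual of axiom B) characterises the symmetric frames. Every such R is symmetric — valid.
(B) φ → Nφ is valid only on frames where every R-edge is a self-loop. Such an R need not be a subset of the identity — not valid.
(C) φ → Pφ (the dual of axiom T) characterises the reflexive frames. Every such R is reflexive — valid.
(D) axiom D: valid iff R is serial. Every such R is serial — valid.
(E) PPφ → Pφ is the dual of axiom 4; it is valid on a frame exactly when R is transitive. Every such R is transitive, so valid.
(F) PNφ → Nφ is the dual of axiom 5, which corresponds to the euclidean property. Every such R is euclidean — valid.

A, C, D, E, F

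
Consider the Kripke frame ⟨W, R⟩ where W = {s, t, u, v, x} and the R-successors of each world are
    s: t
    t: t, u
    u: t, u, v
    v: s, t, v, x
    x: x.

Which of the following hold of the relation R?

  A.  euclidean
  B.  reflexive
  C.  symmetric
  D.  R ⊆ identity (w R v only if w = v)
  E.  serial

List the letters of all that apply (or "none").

E

(A) not euclidean: u R t and u R v but not t R v.
(B) not reflexive: not s R s.
(C) not symmetric: s R t but not t R s.
(D) not ⊆ identity: s R t with s ≠ t.
(E) serial: every world has an R-successor.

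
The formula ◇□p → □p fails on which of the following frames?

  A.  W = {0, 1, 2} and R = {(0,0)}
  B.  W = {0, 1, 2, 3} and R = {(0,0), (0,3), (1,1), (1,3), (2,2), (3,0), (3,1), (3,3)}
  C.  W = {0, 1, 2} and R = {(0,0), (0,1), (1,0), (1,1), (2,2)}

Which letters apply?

B

The schema ◇□p → □p is the dual of axiom 5; it is valid on a frame iff R is euclidean.
(A) R is euclidean (any two R-successors of the same world are R-related), so the schema is valid here.
(B) R is not euclidean (3 R 0 and 3 R 1 but not 0 R 1), so the schema fails here.
(C) R is euclidean (any two R-successors of the same world are R-related), so the schema is valid here.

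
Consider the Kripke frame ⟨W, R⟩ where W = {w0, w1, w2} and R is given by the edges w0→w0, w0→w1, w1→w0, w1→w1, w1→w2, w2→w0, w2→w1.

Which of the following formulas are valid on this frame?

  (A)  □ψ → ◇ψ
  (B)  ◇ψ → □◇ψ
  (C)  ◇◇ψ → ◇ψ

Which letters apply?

R is not transitive: w0 R w1 and w1 R w2 but not w0 R w2.
R is not euclidean: w1 R w0 and w1 R w2 but not w0 R w2.
R is serial: every world has an R-successor.
(A) □ψ → ◇ψ is axiom D, which corresponds to seriality. R is serial — valid.
(B) axiom 5: valid iff R is euclidean. R is not euclidean — not valid.
(C) ◇◇ψ → ◇ψ is the dual of axiom 4; it is valid on a frame exactly when R is transitive. R is not transitive, so not valid.

A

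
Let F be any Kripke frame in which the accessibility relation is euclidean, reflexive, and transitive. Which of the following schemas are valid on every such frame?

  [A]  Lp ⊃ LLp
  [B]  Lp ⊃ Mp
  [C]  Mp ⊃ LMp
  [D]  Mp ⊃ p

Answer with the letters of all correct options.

A relation that is euclidean, reflexive, and transitive is also serial and symmetric.
(A) axiom 4: valid iff R is transitive. Every such R is transitive — valid.
(B) Lp ⊃ Mp (axiom D) characterises the serial frames. Every such R is serial — valid.
(C) Mp ⊃ LMp (axiom 5) characterises the euclidean frames. Every such R is euclidean — valid.
(D) Mp ⊃ p (the converse of T) corresponds to R being a subset of the identity. Such an R need not be a subset of the identity, so not valid.

A, B, C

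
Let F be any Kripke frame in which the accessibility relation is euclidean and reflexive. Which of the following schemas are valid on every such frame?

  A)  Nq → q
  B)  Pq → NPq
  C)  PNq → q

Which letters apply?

A, B, C

A reflexive euclidean relation is also symmetric (from wRw and wRv the euclidean condition gives vRw) and hence transitive; it is an equivalence relation.
(A) axiom T: valid iff R is reflexive. Every such R is reflexive — valid.
(B) Pq → NPq (axiom 5) characterises the euclidean frames. Every such R is euclidean — valid.
(C) PNq → q (the dual of axiom B) characterises the symmetric frames. Every such R is symmetric — valid.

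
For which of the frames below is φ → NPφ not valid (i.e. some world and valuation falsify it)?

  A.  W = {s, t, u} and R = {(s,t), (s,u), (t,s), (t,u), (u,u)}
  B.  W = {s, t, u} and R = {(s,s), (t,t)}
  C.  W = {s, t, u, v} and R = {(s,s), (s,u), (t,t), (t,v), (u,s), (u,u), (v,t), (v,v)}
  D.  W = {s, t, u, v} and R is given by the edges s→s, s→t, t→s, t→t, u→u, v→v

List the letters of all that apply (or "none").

A

The schema φ → NPφ is axiom B; it is valid on a frame iff R is symmetric.
(A) R is not symmetric (s R u but not u R s), so the schema fails here.
(B) R is symmetric (every R-edge is matched by its reverse), so the schema is valid here.
(C) R is symmetric (every R-edge is matched by its reverse), so the schema is valid here.
(D) R is symmetric (every R-edge is matched by its reverse), so the schema is valid here.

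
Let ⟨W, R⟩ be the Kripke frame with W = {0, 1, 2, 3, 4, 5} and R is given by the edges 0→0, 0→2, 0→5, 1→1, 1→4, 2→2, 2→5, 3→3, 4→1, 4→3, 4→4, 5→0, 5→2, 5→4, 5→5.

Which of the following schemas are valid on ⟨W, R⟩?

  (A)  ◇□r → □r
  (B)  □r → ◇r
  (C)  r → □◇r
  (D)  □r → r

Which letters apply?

R is reflexive: each world relates to itself.
R is not symmetric: 0 R 2 but not 2 R 0.
R is not euclidean: 0 R 2 and 0 R 0 but not 2 R 0.
R is serial: every world has an R-successor.
(A) ◇□r → □r is the dual of axiom 5; it is valid on a frame exactly when R is euclidean. R is not euclidean, so not valid.
(B) □r → ◇r is axiom D; it is valid on a frame exactly when R is serial. R is serial, so valid.
(C) r → □◇r is axiom B; it is valid on a frame exactly when R is symmetric. R is not symmetric, so not valid.
(D) axiom T: valid iff R is reflexive. R is reflexive — valid.

B, D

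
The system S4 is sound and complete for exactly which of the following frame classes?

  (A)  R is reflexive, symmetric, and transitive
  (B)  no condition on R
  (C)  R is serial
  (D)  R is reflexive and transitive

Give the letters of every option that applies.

(A) this class determines S5, not S4.
(B) this class determines K, not S4.
(C) this class determines D, not S4.
(D) S4 is sound and complete for exactly this class.

D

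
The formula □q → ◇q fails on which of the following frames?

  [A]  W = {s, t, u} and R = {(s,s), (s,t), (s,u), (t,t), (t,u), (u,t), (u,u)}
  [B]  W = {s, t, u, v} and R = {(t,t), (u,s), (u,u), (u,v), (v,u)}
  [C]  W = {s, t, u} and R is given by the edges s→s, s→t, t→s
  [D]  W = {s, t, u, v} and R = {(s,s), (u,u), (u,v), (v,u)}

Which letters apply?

The schema □q → ◇q is axiom D; it is valid on a frame iff R is serial.
(A) R is serial (every world has an R-successor), so the schema is valid here.
(B) R is not serial (s has no R-successor), so the schema fails here.
(C) R is not serial (u has no R-successor), so the schema fails here.
(D) R is not serial (t has no R-successor), so the schema fails here.

B, C, D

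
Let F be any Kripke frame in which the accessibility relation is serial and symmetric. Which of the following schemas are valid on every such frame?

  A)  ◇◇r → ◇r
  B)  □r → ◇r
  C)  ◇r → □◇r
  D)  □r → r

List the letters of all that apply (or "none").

B

(A) ◇◇r → ◇r is the dual of axiom 4, which corresponds to transitivity. Such an R need not be transitive — not valid.
(B) □r → ◇r (axiom D) characterises the serial frames. Every such R is serial — valid.
(C) ◇r → □◇r is axiom 5; it is valid on a frame exactly when R is euclidean. Such an R need not be euclidean, so not valid.
(D) □r → r (axiom T) characterises the reflexive frames. Such an R need not be reflexive — not valid.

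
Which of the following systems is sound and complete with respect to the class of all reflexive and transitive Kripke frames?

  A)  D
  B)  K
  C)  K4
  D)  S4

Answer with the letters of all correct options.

D

(A) D is determined by the class of serial frames.
(B) K is determined by the class of arbitrary frames.
(C) K4 is determined by the class of transitive frames.
(D) S4 is determined by exactly this class.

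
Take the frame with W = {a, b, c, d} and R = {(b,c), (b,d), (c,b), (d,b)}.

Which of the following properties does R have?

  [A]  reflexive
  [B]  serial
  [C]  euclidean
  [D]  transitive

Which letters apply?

(A) not reflexive: not a R a.
(B) not serial: a has no R-successor.
(C) not euclidean: b R c and b R d but not c R d.
(D) not transitive: b R c and c R b but not b R b.

none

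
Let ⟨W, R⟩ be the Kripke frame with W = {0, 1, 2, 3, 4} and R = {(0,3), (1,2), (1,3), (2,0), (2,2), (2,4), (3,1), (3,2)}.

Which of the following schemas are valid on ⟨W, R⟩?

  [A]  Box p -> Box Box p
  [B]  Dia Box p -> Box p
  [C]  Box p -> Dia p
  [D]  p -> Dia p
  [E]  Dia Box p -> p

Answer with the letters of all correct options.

R is not reflexive: not 0 R 0.
R is not symmetric: 0 R 3 but not 3 R 0.
R is not transitive: 0 R 3 and 3 R 1 but not 0 R 1.
R is not euclidean: 1 R 2 and 1 R 3 but not 2 R 3.
R is not serial: 4 has no R-successor.
(A) Box p -> Box Box p (axiom 4) characterises the transitive frames. R is not transitive — not valid.
(B) the dual of axiom 5: valid iff R is euclidean. R is not euclidean — not valid.
(C) Box p -> Dia p is axiom D; it is valid on a frame exactly when R is serial. R is not serial, so not valid.
(D) the dual of axiom T: valid iff R is reflexive. R is not reflexive — not valid.
(E) Dia Box p -> p is the dual of axiom B; it is valid on a frame exactly when R is symmetric. R is not symmetric, so not valid.

none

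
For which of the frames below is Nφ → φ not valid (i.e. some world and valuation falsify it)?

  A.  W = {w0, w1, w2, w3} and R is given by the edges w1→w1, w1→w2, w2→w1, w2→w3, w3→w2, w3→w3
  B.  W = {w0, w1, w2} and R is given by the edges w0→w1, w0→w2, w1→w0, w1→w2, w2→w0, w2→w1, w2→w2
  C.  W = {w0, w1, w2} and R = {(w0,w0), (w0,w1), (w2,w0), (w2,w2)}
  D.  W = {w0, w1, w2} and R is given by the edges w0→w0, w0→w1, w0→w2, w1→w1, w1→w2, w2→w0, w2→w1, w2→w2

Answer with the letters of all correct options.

A, B, C

The schema Nφ → φ is axiom T; it is valid on a frame iff R is reflexive.
(A) R is not reflexive (not w0 R w0), so the schema fails here.
(B) R is not reflexive (not w0 R w0), so the schema fails here.
(C) R is not reflexive (not w1 R w1), so the schema fails here.
(D) R is reflexive (each world relates to itself), so the schema is valid here.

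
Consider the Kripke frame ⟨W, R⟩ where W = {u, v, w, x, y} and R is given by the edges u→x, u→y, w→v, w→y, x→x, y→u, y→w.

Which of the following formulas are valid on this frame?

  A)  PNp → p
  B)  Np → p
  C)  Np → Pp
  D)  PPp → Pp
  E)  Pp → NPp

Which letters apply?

R is not reflexive: not u R u.
R is not symmetric: u R x but not x R u.
R is not transitive: u R y and y R u but not u R u.
R is not euclidean: u R x and u R y but not x R y.
R is not serial: v has no R-successor.
(A) PNp → p is the dual of axiom B; it is valid on a frame exactly when R is symmetric. R is not symmetric, so not valid.
(B) axiom T: valid iff R is reflexive. R is not reflexive — not valid.
(C) Np → Pp (axiom D) characterises the serial frames. R is not serial — not valid.
(D) the dual of axiom 4: valid iff R is transitive. R is not transitive — not valid.
(E) Pp → NPp is axiom 5; it is valid on a frame exactly when R is euclidean. R is not euclidean, so not valid.

none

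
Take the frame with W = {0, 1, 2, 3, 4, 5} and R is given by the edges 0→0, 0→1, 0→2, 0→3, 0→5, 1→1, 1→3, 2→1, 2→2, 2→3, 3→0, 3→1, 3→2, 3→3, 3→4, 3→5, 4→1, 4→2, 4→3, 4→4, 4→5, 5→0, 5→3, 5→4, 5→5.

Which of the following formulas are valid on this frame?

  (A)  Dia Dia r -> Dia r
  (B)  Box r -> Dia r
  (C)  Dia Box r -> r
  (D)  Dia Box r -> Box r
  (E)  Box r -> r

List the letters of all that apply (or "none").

B, E

R is reflexive: each world relates to itself.
R is not symmetric: 0 R 1 but not 1 R 0.
R is not transitive: 0 R 3 and 3 R 4 but not 0 R 4.
R is not euclidean: 0 R 1 and 0 R 0 but not 1 R 0.
R is serial: every world has an R-successor.
(A) Dia Dia r -> Dia r is the dual of axiom 4, which corresponds to transitivity. R is not transitive — not valid.
(B) Box r -> Dia r (axiom D) characterises the serial frames. R is serial — valid.
(C) Dia Box r -> r is the dual of axiom B; it is valid on a frame exactly when R is symmetric. R is not symmetric, so not valid.
(D) Dia Box r -> Box r (the dual of axiom 5) characterises the euclidean frames. R is not euclidean — not valid.
(E) axiom T: valid iff R is reflexive. R is reflexive — valid.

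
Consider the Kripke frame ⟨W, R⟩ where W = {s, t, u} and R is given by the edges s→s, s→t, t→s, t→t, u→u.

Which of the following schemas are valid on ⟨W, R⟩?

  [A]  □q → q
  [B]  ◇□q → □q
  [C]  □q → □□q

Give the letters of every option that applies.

R is reflexive: each world relates to itself.
R is transitive: R is closed under composition.
R is euclidean: any two R-successors of the same world are R-related.
(A) □q → q (axiom T) characterises the reflexive frames. R is reflexive — valid.
(B) ◇□q → □q (the dual of axiom 5) characterises the euclidean frames. R is euclidean — valid.
(C) □q → □□q is axiom 4; it is valid on a frame exactly when R is transitive. R is transitive, so valid.

A, B, C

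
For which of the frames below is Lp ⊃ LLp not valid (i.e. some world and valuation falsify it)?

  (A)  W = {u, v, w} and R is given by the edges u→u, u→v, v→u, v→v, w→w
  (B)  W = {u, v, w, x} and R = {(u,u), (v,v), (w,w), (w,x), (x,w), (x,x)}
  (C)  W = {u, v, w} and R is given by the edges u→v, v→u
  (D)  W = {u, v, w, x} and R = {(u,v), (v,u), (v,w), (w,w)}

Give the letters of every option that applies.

The schema Lp ⊃ LLp is axiom 4; it is valid on a frame iff R is transitive.
(A) R is transitive (R is closed under composition), so the schema is valid here.
(B) R is transitive (R is closed under composition), so the schema is valid here.
(C) R is not transitive (u R v and v R u but not u R u), so the schema fails here.
(D) R is not transitive (u R v and v R u but not u R u), so the schema fails here.

C, D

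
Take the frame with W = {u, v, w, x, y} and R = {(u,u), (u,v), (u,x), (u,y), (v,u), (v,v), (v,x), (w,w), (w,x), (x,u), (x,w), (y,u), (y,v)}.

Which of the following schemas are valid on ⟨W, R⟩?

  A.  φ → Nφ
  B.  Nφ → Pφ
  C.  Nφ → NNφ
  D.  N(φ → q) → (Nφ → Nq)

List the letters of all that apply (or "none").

B, D

R is not transitive: u R x and x R w but not u R w.
R is serial: every world has an R-successor.
R is not a subset of the identity: u R v with u ≠ v.
(A) φ → Nφ is equivalent to ◇p→p; it holds exactly when R ⊆ identity. Here R ⊄ identity — not valid.
(B) Nφ → Pφ is axiom D, which corresponds to seriality. R is serial — valid.
(C) Nφ → NNφ is axiom 4; it is valid on a frame exactly when R is transitive. R is not transitive, so not valid.
(D) N(φ → q) → (Nφ → Nq) is the K axiom; it holds on all frames — valid.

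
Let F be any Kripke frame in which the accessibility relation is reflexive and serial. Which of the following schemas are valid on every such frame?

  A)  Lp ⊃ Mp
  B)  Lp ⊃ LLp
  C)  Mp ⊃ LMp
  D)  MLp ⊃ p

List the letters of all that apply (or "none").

(A) Lp ⊃ Mp (axiom D) characterises the serial frames. Every such R is serial — valid.
(B) axiom 4: valid iff R is transitive. Such an R need not be transitive — not valid.
(C) Mp ⊃ LMp is axiom 5, which corresponds to the euclidean property. Such an R need not be euclidean — not valid.
(D) MLp ⊃ p (the dual of axiom B) characterises the symmetric frames. Such an R need not be symmetric — not valid.

A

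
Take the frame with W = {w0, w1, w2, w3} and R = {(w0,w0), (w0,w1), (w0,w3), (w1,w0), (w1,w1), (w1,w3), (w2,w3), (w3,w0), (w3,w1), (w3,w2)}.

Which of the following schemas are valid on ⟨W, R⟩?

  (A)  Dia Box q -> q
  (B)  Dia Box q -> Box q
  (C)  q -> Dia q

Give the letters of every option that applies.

A

R is not reflexive: not w2 R w2.
R is symmetric: every R-edge is matched by its reverse.
R is not euclidean: w3 R w0 and w3 R w2 but not w0 R w2.
(A) the dual of axiom B: valid iff R is symmetric. R is symmetric — valid.
(B) Dia Box q -> Box q is the dual of axiom 5; it is valid on a frame exactly when R is euclidean. R is not euclidean, so not valid.
(C) the dual of axiom T: valid iff R is reflexive. R is not reflexive — not valid.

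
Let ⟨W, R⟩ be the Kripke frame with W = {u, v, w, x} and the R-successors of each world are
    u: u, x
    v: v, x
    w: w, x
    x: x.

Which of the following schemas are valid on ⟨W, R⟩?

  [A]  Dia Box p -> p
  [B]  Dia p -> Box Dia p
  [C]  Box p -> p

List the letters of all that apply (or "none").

R is reflexive: each world relates to itself.
R is not symmetric: u R x but not x R u.
R is not euclidean: u R x and u R u but not x R u.
(A) Dia Box p -> p is the dual of axiom B, which corresponds to symmetry. R is not symmetric — not valid.
(B) axiom 5: valid iff R is euclidean. R is not euclidean — not valid.
(C) Box p -> p is axiom T, which corresponds to reflexivity. R is reflexive — valid.

C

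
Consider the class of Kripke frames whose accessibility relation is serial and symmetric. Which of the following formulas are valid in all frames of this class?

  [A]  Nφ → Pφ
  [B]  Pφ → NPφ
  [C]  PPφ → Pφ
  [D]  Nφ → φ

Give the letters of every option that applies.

A

(A) Nφ → Pφ is axiom D, which corresponds to seriality. Every such R is serial — valid.
(B) Pφ → NPφ is axiom 5; it is valid on a frame exactly when R is euclidean. Such an R need not be euclidean, so not valid.
(C) the dual of axiom 4: valid iff R is transitive. Such an R need not be transitive — not valid.
(D) Nφ → φ is axiom T, which corresponds to reflexivity. Such an R need not be reflexive — not valid.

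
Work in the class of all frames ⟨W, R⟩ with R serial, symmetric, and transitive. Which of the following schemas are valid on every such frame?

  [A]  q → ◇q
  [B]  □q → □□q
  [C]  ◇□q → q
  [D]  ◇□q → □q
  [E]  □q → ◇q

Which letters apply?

A, B, C, D, E

A serial symmetric transitive relation is reflexive (take any v with uRv; symmetry gives vRu and transitivity gives uRu), hence an equivalence relation.
(A) q → ◇q is the dual of axiom T; it is valid on a frame exactly when R is reflexive. Every such R is reflexive, so valid.
(B) □q → □□q (axiom 4) characterises the transitive frames. Every such R is transitive — valid.
(C) ◇□q → q is the dual of axiom B, which corresponds to symmetry. Every such R is symmetric — valid.
(D) ◇□q → □q (the dual of axiom 5) characterises the euclidean frames. Every such R is euclidean — valid.
(E) □q → ◇q (axiom D) characterises the serial frames. Every such R is serial — valid.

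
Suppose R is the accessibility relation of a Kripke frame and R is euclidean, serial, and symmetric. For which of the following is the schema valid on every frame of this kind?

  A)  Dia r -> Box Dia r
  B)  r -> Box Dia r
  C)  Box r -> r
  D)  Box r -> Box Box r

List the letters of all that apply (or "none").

Serial, symmetric and euclidean together give transitive (from symmetry + euclidean) and then reflexive; the relation is an equivalence.
(A) Dia r -> Box Dia r is axiom 5; it is valid on a frame exactly when R is euclidean. Every such R is euclidean, so valid.
(B) axiom B: valid iff R is symmetric. Every such R is symmetric — valid.
(C) Box r -> r is axiom T; it is valid on a frame exactly when R is reflexive. Every such R is reflexive, so valid.
(D) Box r -> Box Box r (axiom 4) characterises the transitive frames. Every such R is transitive — valid.

A, B, C, D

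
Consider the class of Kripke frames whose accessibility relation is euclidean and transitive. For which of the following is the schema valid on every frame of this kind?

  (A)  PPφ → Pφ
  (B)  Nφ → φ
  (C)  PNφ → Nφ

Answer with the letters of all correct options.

(A) PPφ → Pφ (the dual of axiom 4) characterises the transitive frames. Every such R is transitive — valid.
(B) Nφ → φ (axiom T) characterises the reflexive frames. Such an R need not be reflexive — not valid.
(C) PNφ → Nφ is the dual of axiom 5, which corresponds to the euclidean property. Every such R is euclidean — valid.

A, C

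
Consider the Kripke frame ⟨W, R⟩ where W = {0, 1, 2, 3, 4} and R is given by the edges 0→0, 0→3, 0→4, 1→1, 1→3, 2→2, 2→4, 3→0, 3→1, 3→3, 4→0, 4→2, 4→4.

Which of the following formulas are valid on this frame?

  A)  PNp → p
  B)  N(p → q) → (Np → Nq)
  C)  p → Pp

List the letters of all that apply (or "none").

R is reflexive: each world relates to itself.
R is symmetric: every R-edge is matched by its reverse.
(A) PNp → p is the dual of axiom B, which corresponds to symmetry. R is symmetric — valid.
(B) N(p → q) → (Np → Nq) is axiom K, valid on every Kripke frame — valid.
(C) p → Pp (the dual of axiom T) characterises the reflexive frames. R is reflexive — valid.

A, B, C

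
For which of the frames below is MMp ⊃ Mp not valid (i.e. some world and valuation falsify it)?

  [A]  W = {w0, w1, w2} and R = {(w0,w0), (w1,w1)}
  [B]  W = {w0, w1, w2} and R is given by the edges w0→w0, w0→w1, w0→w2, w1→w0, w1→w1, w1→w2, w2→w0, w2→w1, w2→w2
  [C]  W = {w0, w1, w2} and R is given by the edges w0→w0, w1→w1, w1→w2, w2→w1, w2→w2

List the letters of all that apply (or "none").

none

The schema MMp ⊃ Mp is the dual of axiom 4; it is valid on a frame iff R is transitive.
(A) R is transitive (R is closed under composition), so the schema is valid here.
(B) R is transitive (R is closed under composition), so the schema is valid here.
(C) R is transitive (R is closed under composition), so the schema is valid here.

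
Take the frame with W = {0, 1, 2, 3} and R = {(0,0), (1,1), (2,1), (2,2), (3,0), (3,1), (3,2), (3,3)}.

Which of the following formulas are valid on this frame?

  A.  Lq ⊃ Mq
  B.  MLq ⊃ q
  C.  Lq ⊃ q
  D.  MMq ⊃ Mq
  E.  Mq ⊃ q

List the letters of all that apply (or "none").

R is reflexive: each world relates to itself.
R is not symmetric: 2 R 1 but not 1 R 2.
R is transitive: R is closed under composition.
R is serial: every world has an R-successor.
R is not a subset of the identity: 2 R 1 with 2 ≠ 1.
(A) Lq ⊃ Mq is axiom D; it is valid on a frame exactly when R is serial. R is serial, so valid.
(B) MLq ⊃ q is the dual of axiom B, which corresponds to symmetry. R is not symmetric — not valid.
(C) Lq ⊃ q is axiom T, which corresponds to reflexivity. R is reflexive — valid.
(D) MMq ⊃ Mq is the dual of axiom 4, which corresponds to transitivity. R is transitive — valid.
(E) Mq ⊃ q is valid only on frames where every R-edge is a self-loop. Here R ⊄ identity — not valid.

A, C, D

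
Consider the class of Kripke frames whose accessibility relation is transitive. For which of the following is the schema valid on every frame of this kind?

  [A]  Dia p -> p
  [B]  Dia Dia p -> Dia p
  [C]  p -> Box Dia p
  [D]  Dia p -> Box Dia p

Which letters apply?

B

(A) Dia p -> p is the converse of T; it holds exactly when R ⊆ identity. Such an R need not be a subset of the identity — not valid.
(B) Dia Dia p -> Dia p is the dual of axiom 4; it is valid on a frame exactly when R is transitive. Every such R is transitive, so valid.
(C) p -> Box Dia p is axiom B; it is valid on a frame exactly when R is symmetric. Such an R need not be symmetric, so not valid.
(D) Dia p -> Box Dia p is axiom 5; it is valid on a frame exactly when R is euclidean. Such an R need not be euclidean, so not valid.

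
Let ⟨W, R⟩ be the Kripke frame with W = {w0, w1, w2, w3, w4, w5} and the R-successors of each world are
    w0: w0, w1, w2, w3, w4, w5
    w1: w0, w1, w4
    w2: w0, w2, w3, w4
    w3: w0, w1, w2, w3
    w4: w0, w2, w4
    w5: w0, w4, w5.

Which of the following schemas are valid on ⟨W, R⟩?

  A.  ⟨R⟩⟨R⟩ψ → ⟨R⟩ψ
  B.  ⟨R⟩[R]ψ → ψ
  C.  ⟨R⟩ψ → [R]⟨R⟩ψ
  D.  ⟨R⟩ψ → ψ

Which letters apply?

none

R is not symmetric: w1 R w4 but not w4 R w1.
R is not transitive: w1 R w0 and w0 R w2 but not w1 R w2.
R is not euclidean: w0 R w1 and w0 R w2 but not w1 R w2.
R is not a subset of the identity: w0 R w1 with w0 ≠ w1.
(A) ⟨R⟩⟨R⟩ψ → ⟨R⟩ψ (the dual of axiom 4) characterises the transitive frames. R is not transitive — not valid.
(B) the dual of axiom B: valid iff R is symmetric. R is not symmetric — not valid.
(C) ⟨R⟩ψ → [R]⟨R⟩ψ is axiom 5, which corresponds to the euclidean property. R is not euclidean — not valid.
(D) ⟨R⟩ψ → ψ is the converse of T; it holds exactly when R ⊆ identity. Here R ⊄ identity — not valid.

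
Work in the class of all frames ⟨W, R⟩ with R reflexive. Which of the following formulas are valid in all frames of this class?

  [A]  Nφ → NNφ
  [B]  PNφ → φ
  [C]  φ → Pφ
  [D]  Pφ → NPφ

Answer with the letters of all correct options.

A reflexive relation is serial.
(A) Nφ → NNφ is axiom 4; it is valid on a frame exactly when R is transitive. Such an R need not be transitive, so not valid.
(B) the dual of axiom B: valid iff R is symmetric. Such an R need not be symmetric — not valid.
(C) φ → Pφ is the dual of axiom T; it is valid on a frame exactly when R is reflexive. Every such R is reflexive, so valid.
(D) Pφ → NPφ (axiom 5) characterises the euclidean frames. Such an R need not be euclidean — not valid.

C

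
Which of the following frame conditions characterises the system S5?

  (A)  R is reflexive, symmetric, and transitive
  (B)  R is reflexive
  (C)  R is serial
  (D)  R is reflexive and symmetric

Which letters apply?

A

(A) S5 is sound and complete for exactly this class.
(B) this class determines T (= KT), not S5.
(C) this class determines D, not S5.
(D) this class determines B (= KTB), not S5.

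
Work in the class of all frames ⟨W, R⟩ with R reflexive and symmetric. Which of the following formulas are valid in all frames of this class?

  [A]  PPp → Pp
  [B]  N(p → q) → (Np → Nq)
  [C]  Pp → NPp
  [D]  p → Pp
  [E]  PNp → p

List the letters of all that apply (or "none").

Reflexive relations are serial.
(A) PPp → Pp is the dual of axiom 4; it is valid on a frame exactly when R is transitive. Such an R need not be transitive, so not valid.
(B) N(p → q) → (Np → Nq) is the K axiom; it holds on all frames — valid.
(C) Pp → NPp is axiom 5; it is valid on a frame exactly when R is euclidean. Such an R need not be euclidean, so not valid.
(D) p → Pp is the dual of axiom T; it is valid on a frame exactly when R is reflexive. Every such R is reflexive, so valid.
(E) PNp → p is the dual of axiom B, which corresponds to symmetry. Every such R is symmetric — valid.

B, D, E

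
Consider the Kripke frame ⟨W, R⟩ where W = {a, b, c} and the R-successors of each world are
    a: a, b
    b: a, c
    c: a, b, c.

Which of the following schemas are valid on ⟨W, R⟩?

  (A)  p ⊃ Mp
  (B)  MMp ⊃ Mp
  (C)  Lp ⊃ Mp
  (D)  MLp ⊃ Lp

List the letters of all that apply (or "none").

R is not reflexive: not b R b.
R is not transitive: a R b and b R c but not a R c.
R is not euclidean: b R a and b R c but not a R c.
R is serial: every world has an R-successor.
(A) p ⊃ Mp is the dual of axiom T; it is valid on a frame exactly when R is reflexive. R is not reflexive, so not valid.
(B) MMp ⊃ Mp (the dual of axiom 4) characterises the transitive frames. R is not transitive — not valid.
(C) Lp ⊃ Mp is axiom D, which corresponds to seriality. R is serial — valid.
(D) the dual of axiom 5: valid iff R is euclidean. R is not euclidean — not valid.

C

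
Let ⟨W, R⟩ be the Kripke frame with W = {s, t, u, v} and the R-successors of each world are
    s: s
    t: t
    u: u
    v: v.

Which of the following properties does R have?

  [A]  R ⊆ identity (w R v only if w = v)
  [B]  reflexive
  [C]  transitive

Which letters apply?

A, B, C

(A) ⊆ identity: every R-edge is a self-loop.
(B) reflexive: each world relates to itself.
(C) transitive: R is closed under composition.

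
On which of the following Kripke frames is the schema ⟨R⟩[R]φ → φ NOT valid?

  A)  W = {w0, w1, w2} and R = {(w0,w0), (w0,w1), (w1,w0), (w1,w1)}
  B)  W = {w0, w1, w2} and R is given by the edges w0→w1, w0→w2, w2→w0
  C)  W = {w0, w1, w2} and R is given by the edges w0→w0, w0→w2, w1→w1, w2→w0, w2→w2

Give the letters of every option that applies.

The schema ⟨R⟩[R]φ → φ is the dual of axiom B; it is valid on a frame iff R is symmetric.
(A) R is symmetric (every R-edge is matched by its reverse), so the schema is valid here.
(B) R is not symmetric (w0 R w1 but not w1 R w0), so the schema fails here.
(C) R is symmetric (every R-edge is matched by its reverse), so the schema is valid here.

B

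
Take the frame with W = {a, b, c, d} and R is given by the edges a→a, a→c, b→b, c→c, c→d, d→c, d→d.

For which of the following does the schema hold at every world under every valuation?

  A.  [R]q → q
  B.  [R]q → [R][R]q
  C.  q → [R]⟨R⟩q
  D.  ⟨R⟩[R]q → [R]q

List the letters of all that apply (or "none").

A

R is reflexive: each world relates to itself.
R is not symmetric: a R c but not c R a.
R is not transitive: a R c and c R d but not a R d.
R is not euclidean: a R c and a R a but not c R a.
(A) [R]q → q is axiom T; it is valid on a frame exactly when R is reflexive. R is reflexive, so valid.
(B) [R]q → [R][R]q is axiom 4; it is valid on a frame exactly when R is transitive. R is not transitive, so not valid.
(C) axiom B: valid iff R is symmetric. R is not symmetric — not valid.
(D) ⟨R⟩[R]q → [R]q (the dual of axiom 5) characterises the euclidean frames. R is not euclidean — not valid.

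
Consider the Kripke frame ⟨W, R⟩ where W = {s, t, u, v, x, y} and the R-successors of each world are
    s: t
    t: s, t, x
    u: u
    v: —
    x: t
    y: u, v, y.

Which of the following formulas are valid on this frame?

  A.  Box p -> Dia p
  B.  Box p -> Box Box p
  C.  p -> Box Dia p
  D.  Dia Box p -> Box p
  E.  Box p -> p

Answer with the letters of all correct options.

R is not reflexive: not s R s.
R is not symmetric: y R u but not u R y.
R is not transitive: s R t and t R s but not s R s.
R is not euclidean: t R s and t R x but not s R x.
R is not serial: v has no R-successor.
(A) axiom D: valid iff R is serial. R is not serial — not valid.
(B) Box p -> Box Box p is axiom 4; it is valid on a frame exactly when R is transitive. R is not transitive, so not valid.
(C) p -> Box Dia p is axiom B; it is valid on a frame exactly when R is symmetric. R is not symmetric, so not valid.
(D) Dia Box p -> Box p is the dual of axiom 5; it is valid on a frame exactly when R is euclidean. R is not euclidean, so not valid.
(E) Box p -> p is axiom T; it is valid on a frame exactly when R is reflexive. R is not reflexive, so not valid.

none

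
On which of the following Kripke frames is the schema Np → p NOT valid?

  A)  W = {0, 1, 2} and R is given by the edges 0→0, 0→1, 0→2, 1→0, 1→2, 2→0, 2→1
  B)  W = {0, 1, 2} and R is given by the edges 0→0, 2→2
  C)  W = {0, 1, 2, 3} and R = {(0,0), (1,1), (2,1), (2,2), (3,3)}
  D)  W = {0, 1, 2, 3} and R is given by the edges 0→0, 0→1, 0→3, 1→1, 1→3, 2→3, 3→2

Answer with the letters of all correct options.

The schema Np → p is axiom T; it is valid on a frame iff R is reflexive.
(A) R is not reflexive (not 1 R 1), so the schema fails here.
(B) R is not reflexive (not 1 R 1), so the schema fails here.
(C) R is reflexive (each world relates to itself), so the schema is valid here.
(D) R is not reflexive (not 2 R 2), so the schema fails here.

A, B, D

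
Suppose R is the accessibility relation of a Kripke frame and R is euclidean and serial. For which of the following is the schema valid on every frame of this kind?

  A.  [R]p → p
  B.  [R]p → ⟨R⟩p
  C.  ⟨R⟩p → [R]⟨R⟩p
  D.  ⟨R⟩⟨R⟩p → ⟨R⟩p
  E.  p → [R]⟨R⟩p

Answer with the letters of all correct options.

B, C

(A) [R]p → p is axiom T; it is valid on a frame exactly when R is reflexive. Such an R need not be reflexive, so not valid.
(B) [R]p → ⟨R⟩p is axiom D; it is valid on a frame exactly when R is serial. Every such R is serial, so valid.
(C) ⟨R⟩p → [R]⟨R⟩p is axiom 5, which corresponds to the euclidean property. Every such R is euclidean — valid.
(D) ⟨R⟩⟨R⟩p → ⟨R⟩p is the dual of axiom 4, which corresponds to transitivity. Such an R need not be transitive — not valid.
(E) p → [R]⟨R⟩p is axiom B, which corresponds to symmetry. Such an R need not be symmetric — not valid.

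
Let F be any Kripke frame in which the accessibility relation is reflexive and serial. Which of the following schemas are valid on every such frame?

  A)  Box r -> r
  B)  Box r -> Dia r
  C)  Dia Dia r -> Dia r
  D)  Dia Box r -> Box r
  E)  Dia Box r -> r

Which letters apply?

A, B

(A) axiom T: valid iff R is reflexive. Every such R is reflexive — valid.
(B) Box r -> Dia r (axiom D) characterises the serial frames. Every such R is serial — valid.
(C) Dia Dia r -> Dia r is the dual of axiom 4; it is valid on a frame exactly when R is transitive. Such an R need not be transitive, so not valid.
(D) Dia Box r -> Box r is the dual of axiom 5; it is valid on a frame exactly when R is euclidean. Such an R need not be euclidean, so not valid.
(E) Dia Box r -> r is the dual of axiom B, which corresponds to symmetry. Such an R need not be symmetric — not valid.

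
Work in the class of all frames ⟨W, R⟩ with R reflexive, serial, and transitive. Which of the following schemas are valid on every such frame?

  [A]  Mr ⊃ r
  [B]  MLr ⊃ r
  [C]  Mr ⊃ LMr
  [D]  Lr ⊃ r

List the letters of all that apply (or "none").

D

(A) Mr ⊃ r is valid only on frames where every R-edge is a self-loop. Such an R need not be a subset of the identity — not valid.
(B) MLr ⊃ r (the dual of axiom B) characterises the symmetric frames. Such an R need not be symmetric — not valid.
(C) Mr ⊃ LMr is axiom 5, which corresponds to the euclidean property. Such an R need not be euclidean — not valid.
(D) axiom T: valid iff R is reflexive. Every such R is reflexive — valid.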